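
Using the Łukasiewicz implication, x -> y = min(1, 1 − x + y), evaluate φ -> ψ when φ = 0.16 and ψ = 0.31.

φ -> ψ = min(1, 1 − 0.16 + 0.31) = min(1, 1.15) = 1.00
For comparison, the Gödel implication (1 if x ≤ y else y) would give 1.00.

1.00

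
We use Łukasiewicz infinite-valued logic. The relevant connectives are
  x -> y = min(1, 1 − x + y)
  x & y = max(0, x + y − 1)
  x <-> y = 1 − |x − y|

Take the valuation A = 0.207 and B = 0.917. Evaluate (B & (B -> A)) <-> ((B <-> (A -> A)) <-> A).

0.917

B -> A = min(1, 1 − 0.917 + 0.207) = min(1, 0.290) = 0.290
B & (B -> A) = max(0, 0.917 + 0.290 − 1) = max(0, 0.207) = 0.207
A -> A = min(1, 1 − 0.207 + 0.207) = min(1, 1.000) = 1.000
B <-> (A -> A) = 1 − |0.917 − 1.000| = 1 − 0.083 = 0.917
(B <-> (A -> A)) <-> A = 1 − |0.917 − 0.207| = 1 − 0.710 = 0.290
(B & (B -> A)) <-> ((B <-> (A -> A)) <-> A) = 1 − |0.207 − 0.290| = 1 − 0.083 = 0.917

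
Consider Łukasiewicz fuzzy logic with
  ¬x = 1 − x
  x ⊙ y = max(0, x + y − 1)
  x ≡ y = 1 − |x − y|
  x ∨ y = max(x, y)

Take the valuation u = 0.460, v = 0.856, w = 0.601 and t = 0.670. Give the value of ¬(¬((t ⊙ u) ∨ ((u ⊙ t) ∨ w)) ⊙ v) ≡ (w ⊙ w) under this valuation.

0.457

t ⊙ u = max(0, 0.670 + 0.460 − 1) = max(0, 0.130) = 0.130
u ⊙ t = max(0, 0.460 + 0.670 − 1) = max(0, 0.130) = 0.130
(u ⊙ t) ∨ w = max(0.130, 0.601) = 0.601
(t ⊙ u) ∨ ((u ⊙ t) ∨ w) = max(0.130, 0.601) = 0.601
¬((t ⊙ u) ∨ ((u ⊙ t) ∨ w)) = 1 − 0.601 = 0.399
¬((t ⊙ u) ∨ ((u ⊙ t) ∨ w)) ⊙ v = max(0, 0.399 + 0.856 − 1) = max(0, 0.255) = 0.255
¬(¬((t ⊙ u) ∨ ((u ⊙ t) ∨ w)) ⊙ v) = 1 − 0.255 = 0.745
w ⊙ w = max(0, 0.601 + 0.601 − 1) = max(0, 0.202) = 0.202
¬(¬((t ⊙ u) ∨ ((u ⊙ t) ∨ w)) ⊙ v) ≡ (w ⊙ w) = 1 − |0.745 − 0.202| = 1 − 0.543 = 0.457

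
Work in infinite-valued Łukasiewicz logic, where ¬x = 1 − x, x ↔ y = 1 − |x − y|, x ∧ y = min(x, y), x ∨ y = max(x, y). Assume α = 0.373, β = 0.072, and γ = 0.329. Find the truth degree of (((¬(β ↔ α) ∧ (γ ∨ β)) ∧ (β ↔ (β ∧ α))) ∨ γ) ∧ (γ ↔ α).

0.329

β ↔ α = 1 − |0.072 − 0.373| = 1 − 0.301 = 0.699
¬(β ↔ α) = 1 − 0.699 = 0.301
γ ∨ β = max(0.329, 0.072) = 0.329
¬(β ↔ α) ∧ (γ ∨ β) = min(0.301, 0.329) = 0.301
β ∧ α = min(0.072, 0.373) = 0.072
β ↔ (β ∧ α) = 1 − |0.072 − 0.072| = 1 − 0.000 = 1.000
(¬(β ↔ α) ∧ (γ ∨ β)) ∧ (β ↔ (β ∧ α)) = min(0.301, 1.000) = 0.301
((¬(β ↔ α) ∧ (γ ∨ β)) ∧ (β ↔ (β ∧ α))) ∨ γ = max(0.301, 0.329) = 0.329
γ ↔ α = 1 − |0.329 − 0.373| = 1 − 0.044 = 0.956
(((¬(β ↔ α) ∧ (γ ∨ β)) ∧ (β ↔ (β ∧ α))) ∨ γ) ∧ (γ ↔ α) = min(0.329, 0.956) = 0.329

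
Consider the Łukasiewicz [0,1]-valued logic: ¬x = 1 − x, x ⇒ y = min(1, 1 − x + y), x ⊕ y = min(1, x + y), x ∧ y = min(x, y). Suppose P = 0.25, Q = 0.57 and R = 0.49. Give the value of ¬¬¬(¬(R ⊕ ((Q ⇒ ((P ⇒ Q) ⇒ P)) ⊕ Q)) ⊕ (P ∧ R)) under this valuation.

0.75

P ⇒ Q = min(1, 1 − 0.25 + 0.57) = min(1, 1.32) = 1.00
(P ⇒ Q) ⇒ P = min(1, 1 − 1.00 + 0.25) = min(1, 0.25) = 0.25
Q ⇒ ((P ⇒ Q) ⇒ P) = min(1, 1 − 0.57 + 0.25) = min(1, 0.68) = 0.68
(Q ⇒ ((P ⇒ Q) ⇒ P)) ⊕ Q = min(1, 0.68 + 0.57) = min(1, 1.25) = 1.00
R ⊕ ((Q ⇒ ((P ⇒ Q) ⇒ P)) ⊕ Q) = min(1, 0.49 + 1.00) = min(1, 1.49) = 1.00
¬(R ⊕ ((Q ⇒ ((P ⇒ Q) ⇒ P)) ⊕ Q)) = 1 − 1.00 = 0.00
P ∧ R = min(0.25, 0.49) = 0.25
¬(R ⊕ ((Q ⇒ ((P ⇒ Q) ⇒ P)) ⊕ Q)) ⊕ (P ∧ R) = min(1, 0.00 + 0.25) = min(1, 0.25) = 0.25
¬(¬(R ⊕ ((Q ⇒ ((P ⇒ Q) ⇒ P)) ⊕ Q)) ⊕ (P ∧ R)) = 1 − 0.25 = 0.75
¬¬(¬(R ⊕ ((Q ⇒ ((P ⇒ Q) ⇒ P)) ⊕ Q)) ⊕ (P ∧ R)) = 1 − 0.75 = 0.25
¬¬¬(¬(R ⊕ ((Q ⇒ ((P ⇒ Q) ⇒ P)) ⊕ Q)) ⊕ (P ∧ R)) = 1 − 0.25 = 0.75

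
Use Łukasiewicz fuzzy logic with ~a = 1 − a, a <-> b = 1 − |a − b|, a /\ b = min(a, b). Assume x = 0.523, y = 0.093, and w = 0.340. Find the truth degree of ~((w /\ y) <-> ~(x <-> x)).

0.093

w /\ y = min(0.340, 0.093) = 0.093
x <-> x = 1 − |0.523 − 0.523| = 1 − 0.000 = 1.000
~(x <-> x) = 1 − 1.000 = 0.000
(w /\ y) <-> ~(x <-> x) = 1 − |0.093 − 0.000| = 1 − 0.093 = 0.907
~((w /\ y) <-> ~(x <-> x)) = 1 − 0.907 = 0.093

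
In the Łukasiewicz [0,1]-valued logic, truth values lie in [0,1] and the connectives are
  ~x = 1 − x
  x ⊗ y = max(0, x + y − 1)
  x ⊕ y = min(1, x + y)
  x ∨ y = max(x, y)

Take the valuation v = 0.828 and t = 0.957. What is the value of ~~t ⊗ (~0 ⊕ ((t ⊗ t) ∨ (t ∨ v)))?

~t = 1 − 0.957 = 0.043
~~t = 1 − 0.043 = 0.957
~0 = 1 − 0.000 = 1.000
t ⊗ t = max(0, 0.957 + 0.957 − 1) = max(0, 0.914) = 0.914
t ∨ v = max(0.957, 0.828) = 0.957
(t ⊗ t) ∨ (t ∨ v) = max(0.914, 0.957) = 0.957
~0 ⊕ ((t ⊗ t) ∨ (t ∨ v)) = min(1, 1.000 + 0.957) = min(1, 1.957) = 1.000
~~t ⊗ (~0 ⊕ ((t ⊗ t) ∨ (t ∨ v))) = max(0, 0.957 + 1.000 − 1) = max(0, 0.957) = 0.957

0.957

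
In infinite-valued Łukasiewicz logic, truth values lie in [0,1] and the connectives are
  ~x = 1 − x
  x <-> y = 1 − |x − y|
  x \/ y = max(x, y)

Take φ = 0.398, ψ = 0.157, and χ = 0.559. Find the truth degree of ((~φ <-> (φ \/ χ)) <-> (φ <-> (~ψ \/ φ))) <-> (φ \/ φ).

~φ = 1 − 0.398 = 0.602
φ \/ χ = max(0.398, 0.559) = 0.559
~φ <-> (φ \/ χ) = 1 − |0.602 − 0.559| = 1 − 0.043 = 0.957
~ψ = 1 − 0.157 = 0.843
~ψ \/ φ = max(0.843, 0.398) = 0.843
φ <-> (~ψ \/ φ) = 1 − |0.398 − 0.843| = 1 − 0.445 = 0.555
(~φ <-> (φ \/ χ)) <-> (φ <-> (~ψ \/ φ)) = 1 − |0.957 − 0.555| = 1 − 0.402 = 0.598
φ \/ φ = max(0.398, 0.398) = 0.398
((~φ <-> (φ \/ χ)) <-> (φ <-> (~ψ \/ φ))) <-> (φ \/ φ) = 1 − |0.598 − 0.398| = 1 − 0.200 = 0.800

0.800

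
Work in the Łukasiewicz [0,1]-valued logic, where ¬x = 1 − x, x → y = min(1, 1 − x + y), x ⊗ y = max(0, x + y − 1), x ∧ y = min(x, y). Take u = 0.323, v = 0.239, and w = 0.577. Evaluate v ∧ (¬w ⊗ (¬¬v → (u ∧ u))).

¬w = 1 − 0.577 = 0.423
¬v = 1 − 0.239 = 0.761
¬¬v = 1 − 0.761 = 0.239
u ∧ u = min(0.323, 0.323) = 0.323
¬¬v → (u ∧ u) = min(1, 1 − 0.239 + 0.323) = min(1, 1.084) = 1.000
¬w ⊗ (¬¬v → (u ∧ u)) = max(0, 0.423 + 1.000 − 1) = max(0, 0.423) = 0.423
v ∧ (¬w ⊗ (¬¬v → (u ∧ u))) = min(0.239, 0.423) = 0.239

0.239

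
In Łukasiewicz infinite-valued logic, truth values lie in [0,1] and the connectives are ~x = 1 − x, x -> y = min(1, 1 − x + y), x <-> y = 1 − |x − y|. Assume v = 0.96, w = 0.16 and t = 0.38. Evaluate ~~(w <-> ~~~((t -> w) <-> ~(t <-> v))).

0.96

t -> w = min(1, 1 − 0.38 + 0.16) = min(1, 0.78) = 0.78
t <-> v = 1 − |0.38 − 0.96| = 1 − 0.58 = 0.42
~(t <-> v) = 1 − 0.42 = 0.58
(t -> w) <-> ~(t <-> v) = 1 − |0.78 − 0.58| = 1 − 0.20 = 0.80
~((t -> w) <-> ~(t <-> v)) = 1 − 0.80 = 0.20
~~((t -> w) <-> ~(t <-> v)) = 1 − 0.20 = 0.80
~~~((t -> w) <-> ~(t <-> v)) = 1 − 0.80 = 0.20
w <-> ~~~((t -> w) <-> ~(t <-> v)) = 1 − |0.16 − 0.20| = 1 − 0.04 = 0.96
~(w <-> ~~~((t -> w) <-> ~(t <-> v))) = 1 − 0.96 = 0.04
~~(w <-> ~~~((t -> w) <-> ~(t <-> v))) = 1 − 0.04 = 0.96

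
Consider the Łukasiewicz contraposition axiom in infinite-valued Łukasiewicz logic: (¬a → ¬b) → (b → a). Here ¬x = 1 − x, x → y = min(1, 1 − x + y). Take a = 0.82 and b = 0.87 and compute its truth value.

¬a = 1 − 0.82 = 0.18
¬b = 1 − 0.87 = 0.13
¬a → ¬b = min(1, 1 − 0.18 + 0.13) = min(1, 0.95) = 0.95
b → a = min(1, 1 − 0.87 + 0.82) = min(1, 0.95) = 0.95
(¬a → ¬b) → (b → a) = min(1, 1 − 0.95 + 0.95) = min(1, 1.00) = 1.00
(As expected: an axiom of Ł∞, always 1.)

1.00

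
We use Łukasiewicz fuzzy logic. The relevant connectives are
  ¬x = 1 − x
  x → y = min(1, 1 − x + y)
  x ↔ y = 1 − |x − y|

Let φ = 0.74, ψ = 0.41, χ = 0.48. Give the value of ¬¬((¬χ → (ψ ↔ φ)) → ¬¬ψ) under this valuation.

0.41

¬χ = 1 − 0.48 = 0.52
ψ ↔ φ = 1 − |0.41 − 0.74| = 1 − 0.33 = 0.67
¬χ → (ψ ↔ φ) = min(1, 1 − 0.52 + 0.67) = min(1, 1.15) = 1.00
¬ψ = 1 − 0.41 = 0.59
¬¬ψ = 1 − 0.59 = 0.41
(¬χ → (ψ ↔ φ)) → ¬¬ψ = min(1, 1 − 1.00 + 0.41) = min(1, 0.41) = 0.41
¬((¬χ → (ψ ↔ φ)) → ¬¬ψ) = 1 − 0.41 = 0.59
¬¬((¬χ → (ψ ↔ φ)) → ¬¬ψ) = 1 − 0.59 = 0.41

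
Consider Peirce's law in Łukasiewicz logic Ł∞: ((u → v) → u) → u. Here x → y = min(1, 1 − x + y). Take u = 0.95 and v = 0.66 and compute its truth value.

0.95

u → v = min(1, 1 − 0.95 + 0.66) = min(1, 0.71) = 0.71
(u → v) → u = min(1, 1 − 0.71 + 0.95) = min(1, 1.24) = 1.00
((u → v) → u) → u = min(1, 1 − 1.00 + 0.95) = min(1, 0.95) = 0.95
(The value 0.95 < 1 shows this instance is not satisfied; not a Ł∞-tautology in general.)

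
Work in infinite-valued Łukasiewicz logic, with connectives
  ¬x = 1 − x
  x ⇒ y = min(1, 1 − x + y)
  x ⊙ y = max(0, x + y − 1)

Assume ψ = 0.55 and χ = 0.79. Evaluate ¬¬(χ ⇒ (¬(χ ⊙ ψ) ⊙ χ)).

χ ⊙ ψ = max(0, 0.79 + 0.55 − 1) = max(0, 0.34) = 0.34
¬(χ ⊙ ψ) = 1 − 0.34 = 0.66
¬(χ ⊙ ψ) ⊙ χ = max(0, 0.66 + 0.79 − 1) = max(0, 0.45) = 0.45
χ ⇒ (¬(χ ⊙ ψ) ⊙ χ) = min(1, 1 − 0.79 + 0.45) = min(1, 0.66) = 0.66
¬(χ ⇒ (¬(χ ⊙ ψ) ⊙ χ)) = 1 − 0.66 = 0.34
¬¬(χ ⇒ (¬(χ ⊙ ψ) ⊙ χ)) = 1 − 0.34 = 0.66

0.66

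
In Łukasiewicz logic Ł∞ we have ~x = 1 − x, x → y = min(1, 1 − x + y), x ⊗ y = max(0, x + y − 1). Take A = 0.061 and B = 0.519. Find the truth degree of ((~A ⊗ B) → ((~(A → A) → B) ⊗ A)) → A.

~A = 1 − 0.061 = 0.939
~A ⊗ B = max(0, 0.939 + 0.519 − 1) = max(0, 0.458) = 0.458
A → A = min(1, 1 − 0.061 + 0.061) = min(1, 1.000) = 1.000
~(A → A) = 1 − 1.000 = 0.000
~(A → A) → B = min(1, 1 − 0.000 + 0.519) = min(1, 1.519) = 1.000
(~(A → A) → B) ⊗ A = max(0, 1.000 + 0.061 − 1) = max(0, 0.061) = 0.061
(~A ⊗ B) → ((~(A → A) → B) ⊗ A) = min(1, 1 − 0.458 + 0.061) = min(1, 0.603) = 0.603
((~A ⊗ B) → ((~(A → A) → B) ⊗ A)) → A = min(1, 1 − 0.603 + 0.061) = min(1, 0.458) = 0.458

0.458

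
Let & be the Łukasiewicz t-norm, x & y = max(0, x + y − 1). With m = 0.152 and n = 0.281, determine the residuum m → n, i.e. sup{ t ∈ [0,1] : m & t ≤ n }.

The residuum of the Łukasiewicz t-norm gives the supremum: min(1, 1 − 0.152 + 0.281).
1 − 0.152 + 0.281 = 1.129, so t = min(1, 1.129) = 1.000.
Check: 0.152 & 1.000 = max(0, 0.152) = 0.152 ≤ 0.281.

1.000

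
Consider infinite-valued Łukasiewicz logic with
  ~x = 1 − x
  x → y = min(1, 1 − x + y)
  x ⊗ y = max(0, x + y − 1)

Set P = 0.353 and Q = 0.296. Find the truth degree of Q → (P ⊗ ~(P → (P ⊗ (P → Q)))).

P → Q = min(1, 1 − 0.353 + 0.296) = min(1, 0.943) = 0.943
P ⊗ (P → Q) = max(0, 0.353 + 0.943 − 1) = max(0, 0.296) = 0.296
P → (P ⊗ (P → Q)) = min(1, 1 − 0.353 + 0.296) = min(1, 0.943) = 0.943
~(P → (P ⊗ (P → Q))) = 1 − 0.943 = 0.057
P ⊗ ~(P → (P ⊗ (P → Q))) = max(0, 0.353 + 0.057 − 1) = max(0, -0.590) = 0.000
Q → (P ⊗ ~(P → (P ⊗ (P → Q)))) = min(1, 1 − 0.296 + 0.000) = min(1, 0.704) = 0.704

0.704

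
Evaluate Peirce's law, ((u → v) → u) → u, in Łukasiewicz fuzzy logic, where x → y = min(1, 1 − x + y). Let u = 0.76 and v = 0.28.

0.76

u → v = min(1, 1 − 0.76 + 0.28) = min(1, 0.52) = 0.52
(u → v) → u = min(1, 1 − 0.52 + 0.76) = min(1, 1.24) = 1.00
((u → v) → u) → u = min(1, 1 − 1.00 + 0.76) = min(1, 0.76) = 0.76
(The value 0.76 < 1 shows this instance is not satisfied; not a Ł∞-tautology in general.)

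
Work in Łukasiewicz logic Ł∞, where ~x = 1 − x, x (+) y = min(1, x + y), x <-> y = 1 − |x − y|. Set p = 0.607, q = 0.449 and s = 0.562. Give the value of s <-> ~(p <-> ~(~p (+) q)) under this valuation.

0.887

~p = 1 − 0.607 = 0.393
~p (+) q = min(1, 0.393 + 0.449) = min(1, 0.842) = 0.842
~(~p (+) q) = 1 − 0.842 = 0.158
p <-> ~(~p (+) q) = 1 − |0.607 − 0.158| = 1 − 0.449 = 0.551
~(p <-> ~(~p (+) q)) = 1 − 0.551 = 0.449
s <-> ~(p <-> ~(~p (+) q)) = 1 − |0.562 − 0.449| = 1 − 0.113 = 0.887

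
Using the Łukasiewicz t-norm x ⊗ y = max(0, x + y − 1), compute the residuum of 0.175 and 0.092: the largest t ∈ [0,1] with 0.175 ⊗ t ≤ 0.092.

0.917

The residuum of the Łukasiewicz t-norm gives the supremum: min(1, 1 − 0.175 + 0.092).
1 − 0.175 + 0.092 = 0.917, so t = min(1, 0.917) = 0.917.
Check: 0.175 ⊗ 0.917 = max(0, 0.092) = 0.092 ≤ 0.092.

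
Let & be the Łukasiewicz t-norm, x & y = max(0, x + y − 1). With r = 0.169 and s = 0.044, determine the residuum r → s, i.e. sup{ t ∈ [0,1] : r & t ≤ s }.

The residuum of the Łukasiewicz t-norm gives the supremum: min(1, 1 − 0.169 + 0.044).
1 − 0.169 + 0.044 = 0.875, so t = min(1, 0.875) = 0.875.
Check: 0.169 & 0.875 = max(0, 0.044) = 0.044 ≤ 0.044.

0.875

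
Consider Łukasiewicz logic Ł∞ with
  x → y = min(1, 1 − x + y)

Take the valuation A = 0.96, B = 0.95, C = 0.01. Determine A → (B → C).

B → C = min(1, 1 − 0.95 + 0.01) = min(1, 0.06) = 0.06
A → (B → C) = min(1, 1 − 0.96 + 0.06) = min(1, 0.10) = 0.10

0.10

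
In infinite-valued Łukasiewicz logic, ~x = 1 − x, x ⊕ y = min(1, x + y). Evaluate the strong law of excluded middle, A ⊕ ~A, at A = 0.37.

~A = 1 − 0.37 = 0.63
A ⊕ ~A = min(1, 0.37 + 0.63) = min(1, 1.00) = 1.00
(As expected: always 1 in Ł∞ since a ⊕ (1−a) = 1.)

1.00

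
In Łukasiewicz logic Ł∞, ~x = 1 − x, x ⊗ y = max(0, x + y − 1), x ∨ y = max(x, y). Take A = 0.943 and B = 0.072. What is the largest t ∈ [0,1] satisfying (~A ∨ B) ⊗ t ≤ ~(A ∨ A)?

0.985

~A = 1 − 0.943 = 0.057
~A ∨ B = max(0.057, 0.072) = 0.072
So the left factor is ~A ∨ B = 0.072.
A ∨ A = max(0.943, 0.943) = 0.943
~(A ∨ A) = 1 − 0.943 = 0.057
So the right-hand bound is ~(A ∨ A) = 0.057.
The residuum of the Łukasiewicz t-norm gives the supremum: min(1, 1 − 0.072 + 0.057).
1 − 0.072 + 0.057 = 0.985, so t = min(1, 0.985) = 0.985.
Check: 0.072 ⊗ 0.985 = max(0, 0.057) = 0.057 ≤ 0.057.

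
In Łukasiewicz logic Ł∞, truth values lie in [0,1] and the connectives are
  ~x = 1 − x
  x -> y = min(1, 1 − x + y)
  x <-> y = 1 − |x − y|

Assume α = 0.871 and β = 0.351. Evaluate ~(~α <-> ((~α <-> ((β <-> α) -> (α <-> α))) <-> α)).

0.129

~α = 1 − 0.871 = 0.129
β <-> α = 1 − |0.351 − 0.871| = 1 − 0.520 = 0.480
α <-> α = 1 − |0.871 − 0.871| = 1 − 0.000 = 1.000
(β <-> α) -> (α <-> α) = min(1, 1 − 0.480 + 1.000) = min(1, 1.520) = 1.000
~α <-> ((β <-> α) -> (α <-> α)) = 1 − |0.129 − 1.000| = 1 − 0.871 = 0.129
(~α <-> ((β <-> α) -> (α <-> α))) <-> α = 1 − |0.129 − 0.871| = 1 − 0.742 = 0.258
~α <-> ((~α <-> ((β <-> α) -> (α <-> α))) <-> α) = 1 − |0.129 − 0.258| = 1 − 0.129 = 0.871
~(~α <-> ((~α <-> ((β <-> α) -> (α <-> α))) <-> α)) = 1 − 0.871 = 0.129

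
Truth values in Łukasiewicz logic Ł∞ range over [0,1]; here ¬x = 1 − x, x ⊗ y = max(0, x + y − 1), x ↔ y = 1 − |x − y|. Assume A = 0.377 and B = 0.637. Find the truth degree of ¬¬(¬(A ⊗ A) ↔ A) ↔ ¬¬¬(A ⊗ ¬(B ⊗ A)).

0.740

A ⊗ A = max(0, 0.377 + 0.377 − 1) = max(0, -0.246) = 0.000
¬(A ⊗ A) = 1 − 0.000 = 1.000
¬(A ⊗ A) ↔ A = 1 − |1.000 − 0.377| = 1 − 0.623 = 0.377
¬(¬(A ⊗ A) ↔ A) = 1 − 0.377 = 0.623
¬¬(¬(A ⊗ A) ↔ A) = 1 − 0.623 = 0.377
B ⊗ A = max(0, 0.637 + 0.377 − 1) = max(0, 0.014) = 0.014
¬(B ⊗ A) = 1 − 0.014 = 0.986
A ⊗ ¬(B ⊗ A) = max(0, 0.377 + 0.986 − 1) = max(0, 0.363) = 0.363
¬(A ⊗ ¬(B ⊗ A)) = 1 − 0.363 = 0.637
¬¬(A ⊗ ¬(B ⊗ A)) = 1 − 0.637 = 0.363
¬¬¬(A ⊗ ¬(B ⊗ A)) = 1 − 0.363 = 0.637
¬¬(¬(A ⊗ A) ↔ A) ↔ ¬¬¬(A ⊗ ¬(B ⊗ A)) = 1 − |0.377 − 0.637| = 1 − 0.260 = 0.740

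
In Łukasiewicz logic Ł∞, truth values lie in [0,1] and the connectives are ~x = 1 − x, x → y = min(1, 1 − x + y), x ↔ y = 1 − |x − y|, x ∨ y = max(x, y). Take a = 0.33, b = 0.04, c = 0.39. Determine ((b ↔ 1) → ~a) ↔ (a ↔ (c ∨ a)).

b ↔ 1 = 1 − |0.04 − 1.00| = 1 − 0.96 = 0.04
~a = 1 − 0.33 = 0.67
(b ↔ 1) → ~a = min(1, 1 − 0.04 + 0.67) = min(1, 1.63) = 1.00
c ∨ a = max(0.39, 0.33) = 0.39
a ↔ (c ∨ a) = 1 − |0.33 − 0.39| = 1 − 0.06 = 0.94
((b ↔ 1) → ~a) ↔ (a ↔ (c ∨ a)) = 1 − |1.00 − 0.94| = 1 − 0.06 = 0.94

0.94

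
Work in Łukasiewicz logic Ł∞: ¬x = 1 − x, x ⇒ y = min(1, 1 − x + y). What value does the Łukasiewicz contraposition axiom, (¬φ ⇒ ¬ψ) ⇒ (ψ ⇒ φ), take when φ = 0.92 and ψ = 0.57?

1.00

¬φ = 1 − 0.92 = 0.08
¬ψ = 1 − 0.57 = 0.43
¬φ ⇒ ¬ψ = min(1, 1 − 0.08 + 0.43) = min(1, 1.35) = 1.00
ψ ⇒ φ = min(1, 1 − 0.57 + 0.92) = min(1, 1.35) = 1.00
(¬φ ⇒ ¬ψ) ⇒ (ψ ⇒ φ) = min(1, 1 − 1.00 + 1.00) = min(1, 1.00) = 1.00
(As expected: an axiom of Ł∞, always 1.)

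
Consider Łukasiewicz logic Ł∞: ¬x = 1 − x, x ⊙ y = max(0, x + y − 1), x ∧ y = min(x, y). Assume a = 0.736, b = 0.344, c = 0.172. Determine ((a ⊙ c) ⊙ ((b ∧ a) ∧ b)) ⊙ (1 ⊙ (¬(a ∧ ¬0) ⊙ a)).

a ⊙ c = max(0, 0.736 + 0.172 − 1) = max(0, -0.092) = 0.000
b ∧ a = min(0.344, 0.736) = 0.344
(b ∧ a) ∧ b = min(0.344, 0.344) = 0.344
(a ⊙ c) ⊙ ((b ∧ a) ∧ b) = max(0, 0.000 + 0.344 − 1) = max(0, -0.656) = 0.000
¬0 = 1 − 0.000 = 1.000
a ∧ ¬0 = min(0.736, 1.000) = 0.736
¬(a ∧ ¬0) = 1 − 0.736 = 0.264
¬(a ∧ ¬0) ⊙ a = max(0, 0.264 + 0.736 − 1) = max(0, 0.000) = 0.000
1 ⊙ (¬(a ∧ ¬0) ⊙ a) = max(0, 1.000 + 0.000 − 1) = max(0, 0.000) = 0.000
((a ⊙ c) ⊙ ((b ∧ a) ∧ b)) ⊙ (1 ⊙ (¬(a ∧ ¬0) ⊙ a)) = max(0, 0.000 + 0.000 − 1) = max(0, -1.000) = 0.000

0.000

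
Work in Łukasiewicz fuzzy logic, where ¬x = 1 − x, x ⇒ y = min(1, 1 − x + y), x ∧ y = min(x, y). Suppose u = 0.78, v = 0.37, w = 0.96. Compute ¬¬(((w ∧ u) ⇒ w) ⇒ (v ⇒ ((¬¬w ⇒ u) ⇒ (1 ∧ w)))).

1.00

w ∧ u = min(0.96, 0.78) = 0.78
(w ∧ u) ⇒ w = min(1, 1 − 0.78 + 0.96) = min(1, 1.18) = 1.00
¬w = 1 − 0.96 = 0.04
¬¬w = 1 − 0.04 = 0.96
¬¬w ⇒ u = min(1, 1 − 0.96 + 0.78) = min(1, 0.82) = 0.82
1 ∧ w = min(1.00, 0.96) = 0.96
(¬¬w ⇒ u) ⇒ (1 ∧ w) = min(1, 1 − 0.82 + 0.96) = min(1, 1.14) = 1.00
v ⇒ ((¬¬w ⇒ u) ⇒ (1 ∧ w)) = min(1, 1 − 0.37 + 1.00) = min(1, 1.63) = 1.00
((w ∧ u) ⇒ w) ⇒ (v ⇒ ((¬¬w ⇒ u) ⇒ (1 ∧ w))) = min(1, 1 − 1.00 + 1.00) = min(1, 1.00) = 1.00
¬(((w ∧ u) ⇒ w) ⇒ (v ⇒ ((¬¬w ⇒ u) ⇒ (1 ∧ w)))) = 1 − 1.00 = 0.00
¬¬(((w ∧ u) ⇒ w) ⇒ (v ⇒ ((¬¬w ⇒ u) ⇒ (1 ∧ w)))) = 1 − 0.00 = 1.00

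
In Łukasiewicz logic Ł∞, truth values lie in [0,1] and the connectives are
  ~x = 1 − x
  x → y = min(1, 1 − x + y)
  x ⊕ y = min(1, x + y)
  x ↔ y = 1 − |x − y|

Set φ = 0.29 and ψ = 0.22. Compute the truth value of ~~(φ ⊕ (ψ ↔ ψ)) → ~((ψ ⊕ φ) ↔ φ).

ψ ↔ ψ = 1 − |0.22 − 0.22| = 1 − 0.00 = 1.00
φ ⊕ (ψ ↔ ψ) = min(1, 0.29 + 1.00) = min(1, 1.29) = 1.00
~(φ ⊕ (ψ ↔ ψ)) = 1 − 1.00 = 0.00
~~(φ ⊕ (ψ ↔ ψ)) = 1 − 0.00 = 1.00
ψ ⊕ φ = min(1, 0.22 + 0.29) = min(1, 0.51) = 0.51
(ψ ⊕ φ) ↔ φ = 1 − |0.51 − 0.29| = 1 − 0.22 = 0.78
~((ψ ⊕ φ) ↔ φ) = 1 − 0.78 = 0.22
~~(φ ⊕ (ψ ↔ ψ)) → ~((ψ ⊕ φ) ↔ φ) = min(1, 1 − 1.00 + 0.22) = min(1, 0.22) = 0.22

0.22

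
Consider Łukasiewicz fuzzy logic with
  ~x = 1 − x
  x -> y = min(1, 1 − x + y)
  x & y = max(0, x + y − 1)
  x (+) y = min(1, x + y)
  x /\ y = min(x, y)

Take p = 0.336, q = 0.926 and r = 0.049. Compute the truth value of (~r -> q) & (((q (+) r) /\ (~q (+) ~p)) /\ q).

~r = 1 − 0.049 = 0.951
~r -> q = min(1, 1 − 0.951 + 0.926) = min(1, 0.975) = 0.975
q (+) r = min(1, 0.926 + 0.049) = min(1, 0.975) = 0.975
~q = 1 − 0.926 = 0.074
~p = 1 − 0.336 = 0.664
~q (+) ~p = min(1, 0.074 + 0.664) = min(1, 0.738) = 0.738
(q (+) r) /\ (~q (+) ~p) = min(0.975, 0.738) = 0.738
((q (+) r) /\ (~q (+) ~p)) /\ q = min(0.738, 0.926) = 0.738
(~r -> q) & (((q (+) r) /\ (~q (+) ~p)) /\ q) = max(0, 0.975 + 0.738 − 1) = max(0, 0.713) = 0.713

0.713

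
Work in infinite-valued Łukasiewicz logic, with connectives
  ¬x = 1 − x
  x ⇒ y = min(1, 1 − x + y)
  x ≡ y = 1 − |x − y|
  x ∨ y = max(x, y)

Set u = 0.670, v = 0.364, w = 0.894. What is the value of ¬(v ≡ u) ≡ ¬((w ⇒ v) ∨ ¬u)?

v ≡ u = 1 − |0.364 − 0.670| = 1 − 0.306 = 0.694
¬(v ≡ u) = 1 − 0.694 = 0.306
w ⇒ v = min(1, 1 − 0.894 + 0.364) = min(1, 0.470) = 0.470
¬u = 1 − 0.670 = 0.330
(w ⇒ v) ∨ ¬u = max(0.470, 0.330) = 0.470
¬((w ⇒ v) ∨ ¬u) = 1 − 0.470 = 0.530
¬(v ≡ u) ≡ ¬((w ⇒ v) ∨ ¬u) = 1 − |0.306 − 0.530| = 1 − 0.224 = 0.776

0.776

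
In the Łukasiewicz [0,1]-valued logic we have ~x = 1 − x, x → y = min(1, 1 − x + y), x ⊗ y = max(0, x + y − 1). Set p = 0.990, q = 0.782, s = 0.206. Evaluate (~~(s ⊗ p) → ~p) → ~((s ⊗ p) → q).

0.186

s ⊗ p = max(0, 0.206 + 0.990 − 1) = max(0, 0.196) = 0.196
~(s ⊗ p) = 1 − 0.196 = 0.804
~~(s ⊗ p) = 1 − 0.804 = 0.196
~p = 1 − 0.990 = 0.010
~~(s ⊗ p) → ~p = min(1, 1 − 0.196 + 0.010) = min(1, 0.814) = 0.814
(s ⊗ p) → q = min(1, 1 − 0.196 + 0.782) = min(1, 1.586) = 1.000
~((s ⊗ p) → q) = 1 − 1.000 = 0.000
(~~(s ⊗ p) → ~p) → ~((s ⊗ p) → q) = min(1, 1 − 0.814 + 0.000) = min(1, 0.186) = 0.186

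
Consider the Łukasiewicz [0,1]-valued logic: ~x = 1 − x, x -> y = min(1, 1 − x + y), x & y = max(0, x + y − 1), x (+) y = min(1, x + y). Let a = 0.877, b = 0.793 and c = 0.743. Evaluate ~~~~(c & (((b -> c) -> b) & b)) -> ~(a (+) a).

b -> c = min(1, 1 − 0.793 + 0.743) = min(1, 0.950) = 0.950
(b -> c) -> b = min(1, 1 − 0.950 + 0.793) = min(1, 0.843) = 0.843
((b -> c) -> b) & b = max(0, 0.843 + 0.793 − 1) = max(0, 0.636) = 0.636
c & (((b -> c) -> b) & b) = max(0, 0.743 + 0.636 − 1) = max(0, 0.379) = 0.379
~(c & (((b -> c) -> b) & b)) = 1 − 0.379 = 0.621
~~(c & (((b -> c) -> b) & b)) = 1 − 0.621 = 0.379
~~~(c & (((b -> c) -> b) & b)) = 1 − 0.379 = 0.621
~~~~(c & (((b -> c) -> b) & b)) = 1 − 0.621 = 0.379
a (+) a = min(1, 0.877 + 0.877) = min(1, 1.754) = 1.000
~(a (+) a) = 1 − 1.000 = 0.000
~~~~(c & (((b -> c) -> b) & b)) -> ~(a (+) a) = min(1, 1 − 0.379 + 0.000) = min(1, 0.621) = 0.621

0.621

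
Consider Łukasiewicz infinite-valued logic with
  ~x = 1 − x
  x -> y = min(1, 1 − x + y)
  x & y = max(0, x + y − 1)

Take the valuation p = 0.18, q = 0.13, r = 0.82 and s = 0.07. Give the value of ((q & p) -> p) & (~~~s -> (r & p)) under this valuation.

q & p = max(0, 0.13 + 0.18 − 1) = max(0, -0.69) = 0.00
(q & p) -> p = min(1, 1 − 0.00 + 0.18) = min(1, 1.18) = 1.00
~s = 1 − 0.07 = 0.93
~~s = 1 − 0.93 = 0.07
~~~s = 1 − 0.07 = 0.93
r & p = max(0, 0.82 + 0.18 − 1) = max(0, 0.00) = 0.00
~~~s -> (r & p) = min(1, 1 − 0.93 + 0.00) = min(1, 0.07) = 0.07
((q & p) -> p) & (~~~s -> (r & p)) = max(0, 1.00 + 0.07 − 1) = max(0, 0.07) = 0.07

0.07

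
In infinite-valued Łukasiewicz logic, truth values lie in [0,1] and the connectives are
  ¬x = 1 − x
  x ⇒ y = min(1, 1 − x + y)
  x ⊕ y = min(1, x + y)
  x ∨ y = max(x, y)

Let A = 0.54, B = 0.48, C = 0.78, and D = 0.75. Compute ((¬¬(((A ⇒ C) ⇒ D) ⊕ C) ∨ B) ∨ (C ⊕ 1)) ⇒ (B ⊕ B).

A ⇒ C = min(1, 1 − 0.54 + 0.78) = min(1, 1.24) = 1.00
(A ⇒ C) ⇒ D = min(1, 1 − 1.00 + 0.75) = min(1, 0.75) = 0.75
((A ⇒ C) ⇒ D) ⊕ C = min(1, 0.75 + 0.78) = min(1, 1.53) = 1.00
¬(((A ⇒ C) ⇒ D) ⊕ C) = 1 − 1.00 = 0.00
¬¬(((A ⇒ C) ⇒ D) ⊕ C) = 1 − 0.00 = 1.00
¬¬(((A ⇒ C) ⇒ D) ⊕ C) ∨ B = max(1.00, 0.48) = 1.00
C ⊕ 1 = min(1, 0.78 + 1.00) = min(1, 1.78) = 1.00
(¬¬(((A ⇒ C) ⇒ D) ⊕ C) ∨ B) ∨ (C ⊕ 1) = max(1.00, 1.00) = 1.00
B ⊕ B = min(1, 0.48 + 0.48) = min(1, 0.96) = 0.96
((¬¬(((A ⇒ C) ⇒ D) ⊕ C) ∨ B) ∨ (C ⊕ 1)) ⇒ (B ⊕ B) = min(1, 1 − 1.00 + 0.96) = min(1, 0.96) = 0.96

0.96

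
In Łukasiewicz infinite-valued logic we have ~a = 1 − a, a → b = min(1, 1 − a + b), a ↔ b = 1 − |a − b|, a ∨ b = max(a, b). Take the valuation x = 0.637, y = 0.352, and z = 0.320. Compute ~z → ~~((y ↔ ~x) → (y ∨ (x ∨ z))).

0.968

~z = 1 − 0.320 = 0.680
~x = 1 − 0.637 = 0.363
y ↔ ~x = 1 − |0.352 − 0.363| = 1 − 0.011 = 0.989
x ∨ z = max(0.637, 0.320) = 0.637
y ∨ (x ∨ z) = max(0.352, 0.637) = 0.637
(y ↔ ~x) → (y ∨ (x ∨ z)) = min(1, 1 − 0.989 + 0.637) = min(1, 0.648) = 0.648
~((y ↔ ~x) → (y ∨ (x ∨ z))) = 1 − 0.648 = 0.352
~~((y ↔ ~x) → (y ∨ (x ∨ z))) = 1 − 0.352 = 0.648
~z → ~~((y ↔ ~x) → (y ∨ (x ∨ z))) = min(1, 1 − 0.680 + 0.648) = min(1, 0.968) = 0.968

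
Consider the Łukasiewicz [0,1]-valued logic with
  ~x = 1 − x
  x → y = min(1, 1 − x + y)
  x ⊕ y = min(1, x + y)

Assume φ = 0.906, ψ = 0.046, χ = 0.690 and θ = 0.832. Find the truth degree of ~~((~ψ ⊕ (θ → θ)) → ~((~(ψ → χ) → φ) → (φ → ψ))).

~ψ = 1 − 0.046 = 0.954
θ → θ = min(1, 1 − 0.832 + 0.832) = min(1, 1.000) = 1.000
~ψ ⊕ (θ → θ) = min(1, 0.954 + 1.000) = min(1, 1.954) = 1.000
ψ → χ = min(1, 1 − 0.046 + 0.690) = min(1, 1.644) = 1.000
~(ψ → χ) = 1 − 1.000 = 0.000
~(ψ → χ) → φ = min(1, 1 − 0.000 + 0.906) = min(1, 1.906) = 1.000
φ → ψ = min(1, 1 − 0.906 + 0.046) = min(1, 0.140) = 0.140
(~(ψ → χ) → φ) → (φ → ψ) = min(1, 1 − 1.000 + 0.140) = min(1, 0.140) = 0.140
~((~(ψ → χ) → φ) → (φ → ψ)) = 1 − 0.140 = 0.860
(~ψ ⊕ (θ → θ)) → ~((~(ψ → χ) → φ) → (φ → ψ)) = min(1, 1 − 1.000 + 0.860) = min(1, 0.860) = 0.860
~((~ψ ⊕ (θ → θ)) → ~((~(ψ → χ) → φ) → (φ → ψ))) = 1 − 0.860 = 0.140
~~((~ψ ⊕ (θ → θ)) → ~((~(ψ → χ) → φ) → (φ → ψ))) = 1 − 0.140 = 0.860

0.860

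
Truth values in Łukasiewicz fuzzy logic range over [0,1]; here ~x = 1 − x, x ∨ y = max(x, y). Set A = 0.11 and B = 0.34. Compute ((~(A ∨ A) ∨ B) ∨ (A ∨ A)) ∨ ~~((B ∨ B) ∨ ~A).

0.89

A ∨ A = max(0.11, 0.11) = 0.11
~(A ∨ A) = 1 − 0.11 = 0.89
~(A ∨ A) ∨ B = max(0.89, 0.34) = 0.89
(~(A ∨ A) ∨ B) ∨ (A ∨ A) = max(0.89, 0.11) = 0.89
B ∨ B = max(0.34, 0.34) = 0.34
~A = 1 − 0.11 = 0.89
(B ∨ B) ∨ ~A = max(0.34, 0.89) = 0.89
~((B ∨ B) ∨ ~A) = 1 − 0.89 = 0.11
~~((B ∨ B) ∨ ~A) = 1 − 0.11 = 0.89
((~(A ∨ A) ∨ B) ∨ (A ∨ A)) ∨ ~~((B ∨ B) ∨ ~A) = max(0.89, 0.89) = 0.89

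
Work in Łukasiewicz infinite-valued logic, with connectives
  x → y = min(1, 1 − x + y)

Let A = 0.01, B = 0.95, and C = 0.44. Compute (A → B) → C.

0.44

A → B = min(1, 1 − 0.01 + 0.95) = min(1, 1.94) = 1.00
(A → B) → C = min(1, 1 − 1.00 + 0.44) = min(1, 0.44) = 0.44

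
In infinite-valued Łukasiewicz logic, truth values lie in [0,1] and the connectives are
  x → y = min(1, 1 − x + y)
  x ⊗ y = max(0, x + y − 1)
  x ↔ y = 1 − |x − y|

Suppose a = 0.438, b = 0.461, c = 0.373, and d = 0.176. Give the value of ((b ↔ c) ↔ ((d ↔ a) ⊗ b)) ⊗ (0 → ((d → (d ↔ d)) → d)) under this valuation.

b ↔ c = 1 − |0.461 − 0.373| = 1 − 0.088 = 0.912
d ↔ a = 1 − |0.176 − 0.438| = 1 − 0.262 = 0.738
(d ↔ a) ⊗ b = max(0, 0.738 + 0.461 − 1) = max(0, 0.199) = 0.199
(b ↔ c) ↔ ((d ↔ a) ⊗ b) = 1 − |0.912 − 0.199| = 1 − 0.713 = 0.287
d ↔ d = 1 − |0.176 − 0.176| = 1 − 0.000 = 1.000
d → (d ↔ d) = min(1, 1 − 0.176 + 1.000) = min(1, 1.824) = 1.000
(d → (d ↔ d)) → d = min(1, 1 − 1.000 + 0.176) = min(1, 0.176) = 0.176
0 → ((d → (d ↔ d)) → d) = min(1, 1 − 0.000 + 0.176) = min(1, 1.176) = 1.000
((b ↔ c) ↔ ((d ↔ a) ⊗ b)) ⊗ (0 → ((d → (d ↔ d)) → d)) = max(0, 0.287 + 1.000 − 1) = max(0, 0.287) = 0.287

0.287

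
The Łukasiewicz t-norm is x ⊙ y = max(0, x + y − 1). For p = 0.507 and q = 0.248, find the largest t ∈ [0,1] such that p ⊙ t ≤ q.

0.741

The residuum of the Łukasiewicz t-norm gives the supremum: min(1, 1 − 0.507 + 0.248).
1 − 0.507 + 0.248 = 0.741, so t = min(1, 0.741) = 0.741.
Check: 0.507 ⊙ 0.741 = max(0, 0.248) = 0.248 ≤ 0.248.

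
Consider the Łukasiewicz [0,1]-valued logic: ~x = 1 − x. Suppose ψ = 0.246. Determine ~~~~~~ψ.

~ψ = 1 − 0.246 = 0.754
~~ψ = 1 − 0.754 = 0.246
~~~ψ = 1 − 0.246 = 0.754
~~~~ψ = 1 − 0.754 = 0.246
~~~~~ψ = 1 − 0.246 = 0.754
~~~~~~ψ = 1 − 0.754 = 0.246

0.246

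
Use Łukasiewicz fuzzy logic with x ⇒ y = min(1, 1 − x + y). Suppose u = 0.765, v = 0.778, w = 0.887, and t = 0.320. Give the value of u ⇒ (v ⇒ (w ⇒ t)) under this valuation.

w ⇒ t = min(1, 1 − 0.887 + 0.320) = min(1, 0.433) = 0.433
v ⇒ (w ⇒ t) = min(1, 1 − 0.778 + 0.433) = min(1, 0.655) = 0.655
u ⇒ (v ⇒ (w ⇒ t)) = min(1, 1 − 0.765 + 0.655) = min(1, 0.890) = 0.890

0.890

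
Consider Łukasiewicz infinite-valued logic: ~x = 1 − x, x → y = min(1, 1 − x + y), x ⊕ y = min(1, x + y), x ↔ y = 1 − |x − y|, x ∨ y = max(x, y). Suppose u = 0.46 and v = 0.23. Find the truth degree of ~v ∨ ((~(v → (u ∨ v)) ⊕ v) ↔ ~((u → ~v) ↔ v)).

~v = 1 − 0.23 = 0.77
u ∨ v = max(0.46, 0.23) = 0.46
v → (u ∨ v) = min(1, 1 − 0.23 + 0.46) = min(1, 1.23) = 1.00
~(v → (u ∨ v)) = 1 − 1.00 = 0.00
~(v → (u ∨ v)) ⊕ v = min(1, 0.00 + 0.23) = min(1, 0.23) = 0.23
u → ~v = min(1, 1 − 0.46 + 0.77) = min(1, 1.31) = 1.00
(u → ~v) ↔ v = 1 − |1.00 − 0.23| = 1 − 0.77 = 0.23
~((u → ~v) ↔ v) = 1 − 0.23 = 0.77
(~(v → (u ∨ v)) ⊕ v) ↔ ~((u → ~v) ↔ v) = 1 − |0.23 − 0.77| = 1 − 0.54 = 0.46
~v ∨ ((~(v → (u ∨ v)) ⊕ v) ↔ ~((u → ~v) ↔ v)) = max(0.77, 0.46) = 0.77

0.77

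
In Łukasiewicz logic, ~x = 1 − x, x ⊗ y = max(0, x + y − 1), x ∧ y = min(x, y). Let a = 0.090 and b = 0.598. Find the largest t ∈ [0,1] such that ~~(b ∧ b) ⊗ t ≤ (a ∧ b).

0.492

b ∧ b = min(0.598, 0.598) = 0.598
~(b ∧ b) = 1 − 0.598 = 0.402
~~(b ∧ b) = 1 − 0.402 = 0.598
So the left factor is ~~(b ∧ b) = 0.598.
a ∧ b = min(0.090, 0.598) = 0.090
So the right-hand bound is a ∧ b = 0.090.
The residuum of the Łukasiewicz t-norm gives the supremum: min(1, 1 − 0.598 + 0.090).
1 − 0.598 + 0.090 = 0.492, so t = min(1, 0.492) = 0.492.
Check: 0.598 ⊗ 0.492 = max(0, 0.090) = 0.090 ≤ 0.090.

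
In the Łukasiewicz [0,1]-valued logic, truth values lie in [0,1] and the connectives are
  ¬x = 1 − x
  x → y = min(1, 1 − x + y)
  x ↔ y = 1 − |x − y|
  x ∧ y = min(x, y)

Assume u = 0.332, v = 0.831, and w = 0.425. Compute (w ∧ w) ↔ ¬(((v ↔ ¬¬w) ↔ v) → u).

0.994

w ∧ w = min(0.425, 0.425) = 0.425
¬w = 1 − 0.425 = 0.575
¬¬w = 1 − 0.575 = 0.425
v ↔ ¬¬w = 1 − |0.831 − 0.425| = 1 − 0.406 = 0.594
(v ↔ ¬¬w) ↔ v = 1 − |0.594 − 0.831| = 1 − 0.237 = 0.763
((v ↔ ¬¬w) ↔ v) → u = min(1, 1 − 0.763 + 0.332) = min(1, 0.569) = 0.569
¬(((v ↔ ¬¬w) ↔ v) → u) = 1 − 0.569 = 0.431
(w ∧ w) ↔ ¬(((v ↔ ¬¬w) ↔ v) → u) = 1 − |0.425 − 0.431| = 1 − 0.006 = 0.994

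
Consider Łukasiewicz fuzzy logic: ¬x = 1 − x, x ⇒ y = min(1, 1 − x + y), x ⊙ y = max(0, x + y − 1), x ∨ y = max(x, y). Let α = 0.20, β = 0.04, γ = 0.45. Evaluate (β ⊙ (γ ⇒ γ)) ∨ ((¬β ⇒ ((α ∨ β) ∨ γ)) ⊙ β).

γ ⇒ γ = min(1, 1 − 0.45 + 0.45) = min(1, 1.00) = 1.00
β ⊙ (γ ⇒ γ) = max(0, 0.04 + 1.00 − 1) = max(0, 0.04) = 0.04
¬β = 1 − 0.04 = 0.96
α ∨ β = max(0.20, 0.04) = 0.20
(α ∨ β) ∨ γ = max(0.20, 0.45) = 0.45
¬β ⇒ ((α ∨ β) ∨ γ) = min(1, 1 − 0.96 + 0.45) = min(1, 0.49) = 0.49
(¬β ⇒ ((α ∨ β) ∨ γ)) ⊙ β = max(0, 0.49 + 0.04 − 1) = max(0, -0.47) = 0.00
(β ⊙ (γ ⇒ γ)) ∨ ((¬β ⇒ ((α ∨ β) ∨ γ)) ⊙ β) = max(0.04, 0.00) = 0.04

0.04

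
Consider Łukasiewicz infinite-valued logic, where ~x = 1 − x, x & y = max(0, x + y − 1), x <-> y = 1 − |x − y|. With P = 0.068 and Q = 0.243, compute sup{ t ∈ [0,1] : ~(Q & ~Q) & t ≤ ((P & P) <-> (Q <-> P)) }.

~Q = 1 − 0.243 = 0.757
Q & ~Q = max(0, 0.243 + 0.757 − 1) = max(0, 0.000) = 0.000
~(Q & ~Q) = 1 − 0.000 = 1.000
So the left factor is ~(Q & ~Q) = 1.000.
P & P = max(0, 0.068 + 0.068 − 1) = max(0, -0.864) = 0.000
Q <-> P = 1 − |0.243 − 0.068| = 1 − 0.175 = 0.825
(P & P) <-> (Q <-> P) = 1 − |0.000 − 0.825| = 1 − 0.825 = 0.175
So the right-hand bound is (P & P) <-> (Q <-> P) = 0.175.
The residuum of the Łukasiewicz t-norm gives the supremum: min(1, 1 − 1.000 + 0.175).
1 − 1.000 + 0.175 = 0.175, so t = min(1, 0.175) = 0.175.
Check: 1.000 & 0.175 = max(0, 0.175) = 0.175 ≤ 0.175.

0.175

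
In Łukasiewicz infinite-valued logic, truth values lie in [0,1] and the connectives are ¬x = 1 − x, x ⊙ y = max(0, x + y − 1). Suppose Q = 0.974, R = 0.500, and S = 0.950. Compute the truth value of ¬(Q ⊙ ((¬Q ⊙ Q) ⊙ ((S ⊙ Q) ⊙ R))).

1.000

¬Q = 1 − 0.974 = 0.026
¬Q ⊙ Q = max(0, 0.026 + 0.974 − 1) = max(0, 0.000) = 0.000
S ⊙ Q = max(0, 0.950 + 0.974 − 1) = max(0, 0.924) = 0.924
(S ⊙ Q) ⊙ R = max(0, 0.924 + 0.500 − 1) = max(0, 0.424) = 0.424
(¬Q ⊙ Q) ⊙ ((S ⊙ Q) ⊙ R) = max(0, 0.000 + 0.424 − 1) = max(0, -0.576) = 0.000
Q ⊙ ((¬Q ⊙ Q) ⊙ ((S ⊙ Q) ⊙ R)) = max(0, 0.974 + 0.000 − 1) = max(0, -0.026) = 0.000
¬(Q ⊙ ((¬Q ⊙ Q) ⊙ ((S ⊙ Q) ⊙ R))) = 1 − 0.000 = 1.000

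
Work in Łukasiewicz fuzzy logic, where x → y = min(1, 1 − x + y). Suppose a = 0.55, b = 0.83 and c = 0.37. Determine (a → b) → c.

0.37

a → b = min(1, 1 − 0.55 + 0.83) = min(1, 1.28) = 1.00
(a → b) → c = min(1, 1 − 1.00 + 0.37) = min(1, 0.37) = 0.37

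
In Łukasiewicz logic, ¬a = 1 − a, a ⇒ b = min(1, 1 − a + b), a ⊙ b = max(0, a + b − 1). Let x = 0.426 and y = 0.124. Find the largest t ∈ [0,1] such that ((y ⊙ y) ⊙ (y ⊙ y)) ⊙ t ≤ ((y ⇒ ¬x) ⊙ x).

1.000

y ⊙ y = max(0, 0.124 + 0.124 − 1) = max(0, -0.752) = 0.000
(y ⊙ y) ⊙ (y ⊙ y) = max(0, 0.000 + 0.000 − 1) = max(0, -1.000) = 0.000
So the left factor is (y ⊙ y) ⊙ (y ⊙ y) = 0.000.
¬x = 1 − 0.426 = 0.574
y ⇒ ¬x = min(1, 1 − 0.124 + 0.574) = min(1, 1.450) = 1.000
(y ⇒ ¬x) ⊙ x = max(0, 1.000 + 0.426 − 1) = max(0, 0.426) = 0.426
So the right-hand bound is (y ⇒ ¬x) ⊙ x = 0.426.
The residuum of the Łukasiewicz t-norm gives the supremum: min(1, 1 − 0.000 + 0.426).
1 − 0.000 + 0.426 = 1.426, so t = min(1, 1.426) = 1.000.
Check: 0.000 ⊙ 1.000 = max(0, 0.000) = 0.000 ≤ 0.426.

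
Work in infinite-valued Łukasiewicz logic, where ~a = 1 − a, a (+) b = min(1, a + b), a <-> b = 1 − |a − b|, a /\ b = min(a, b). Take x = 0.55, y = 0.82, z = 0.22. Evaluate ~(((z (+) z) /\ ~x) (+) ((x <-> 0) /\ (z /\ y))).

0.34

z (+) z = min(1, 0.22 + 0.22) = min(1, 0.44) = 0.44
~x = 1 − 0.55 = 0.45
(z (+) z) /\ ~x = min(0.44, 0.45) = 0.44
x <-> 0 = 1 − |0.55 − 0.00| = 1 − 0.55 = 0.45
z /\ y = min(0.22, 0.82) = 0.22
(x <-> 0) /\ (z /\ y) = min(0.45, 0.22) = 0.22
((z (+) z) /\ ~x) (+) ((x <-> 0) /\ (z /\ y)) = min(1, 0.44 + 0.22) = min(1, 0.66) = 0.66
~(((z (+) z) /\ ~x) (+) ((x <-> 0) /\ (z /\ y))) = 1 − 0.66 = 0.34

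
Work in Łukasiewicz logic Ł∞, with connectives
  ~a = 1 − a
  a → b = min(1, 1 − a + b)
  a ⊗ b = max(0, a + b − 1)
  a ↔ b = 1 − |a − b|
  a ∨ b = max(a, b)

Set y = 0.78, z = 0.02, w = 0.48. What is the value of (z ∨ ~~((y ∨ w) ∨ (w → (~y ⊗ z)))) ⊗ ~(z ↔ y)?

0.54

y ∨ w = max(0.78, 0.48) = 0.78
~y = 1 − 0.78 = 0.22
~y ⊗ z = max(0, 0.22 + 0.02 − 1) = max(0, -0.76) = 0.00
w → (~y ⊗ z) = min(1, 1 − 0.48 + 0.00) = min(1, 0.52) = 0.52
(y ∨ w) ∨ (w → (~y ⊗ z)) = max(0.78, 0.52) = 0.78
~((y ∨ w) ∨ (w → (~y ⊗ z))) = 1 − 0.78 = 0.22
~~((y ∨ w) ∨ (w → (~y ⊗ z))) = 1 − 0.22 = 0.78
z ∨ ~~((y ∨ w) ∨ (w → (~y ⊗ z))) = max(0.02, 0.78) = 0.78
z ↔ y = 1 − |0.02 − 0.78| = 1 − 0.76 = 0.24
~(z ↔ y) = 1 − 0.24 = 0.76
(z ∨ ~~((y ∨ w) ∨ (w → (~y ⊗ z)))) ⊗ ~(z ↔ y) = max(0, 0.78 + 0.76 − 1) = max(0, 0.54) = 0.54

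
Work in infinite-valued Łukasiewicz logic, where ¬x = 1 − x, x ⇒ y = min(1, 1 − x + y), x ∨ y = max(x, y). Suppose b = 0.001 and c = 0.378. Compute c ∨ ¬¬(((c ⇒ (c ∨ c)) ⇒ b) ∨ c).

c ∨ c = max(0.378, 0.378) = 0.378
c ⇒ (c ∨ c) = min(1, 1 − 0.378 + 0.378) = min(1, 1.000) = 1.000
(c ⇒ (c ∨ c)) ⇒ b = min(1, 1 − 1.000 + 0.001) = min(1, 0.001) = 0.001
((c ⇒ (c ∨ c)) ⇒ b) ∨ c = max(0.001, 0.378) = 0.378
¬(((c ⇒ (c ∨ c)) ⇒ b) ∨ c) = 1 − 0.378 = 0.622
¬¬(((c ⇒ (c ∨ c)) ⇒ b) ∨ c) = 1 − 0.622 = 0.378
c ∨ ¬¬(((c ⇒ (c ∨ c)) ⇒ b) ∨ c) = max(0.378, 0.378) = 0.378

0.378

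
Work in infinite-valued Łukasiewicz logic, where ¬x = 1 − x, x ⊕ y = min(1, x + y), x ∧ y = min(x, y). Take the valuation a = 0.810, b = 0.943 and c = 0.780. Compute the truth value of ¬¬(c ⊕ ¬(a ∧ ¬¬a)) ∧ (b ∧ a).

0.810

¬a = 1 − 0.810 = 0.190
¬¬a = 1 − 0.190 = 0.810
a ∧ ¬¬a = min(0.810, 0.810) = 0.810
¬(a ∧ ¬¬a) = 1 − 0.810 = 0.190
c ⊕ ¬(a ∧ ¬¬a) = min(1, 0.780 + 0.190) = min(1, 0.970) = 0.970
¬(c ⊕ ¬(a ∧ ¬¬a)) = 1 − 0.970 = 0.030
¬¬(c ⊕ ¬(a ∧ ¬¬a)) = 1 − 0.030 = 0.970
b ∧ a = min(0.943, 0.810) = 0.810
¬¬(c ⊕ ¬(a ∧ ¬¬a)) ∧ (b ∧ a) = min(0.970, 0.810) = 0.810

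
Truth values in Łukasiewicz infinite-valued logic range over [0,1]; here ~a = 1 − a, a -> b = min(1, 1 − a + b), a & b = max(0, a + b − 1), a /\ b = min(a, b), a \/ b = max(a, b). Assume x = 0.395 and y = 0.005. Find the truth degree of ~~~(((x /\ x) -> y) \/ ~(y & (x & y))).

0.000

x /\ x = min(0.395, 0.395) = 0.395
(x /\ x) -> y = min(1, 1 − 0.395 + 0.005) = min(1, 0.610) = 0.610
x & y = max(0, 0.395 + 0.005 − 1) = max(0, -0.600) = 0.000
y & (x & y) = max(0, 0.005 + 0.000 − 1) = max(0, -0.995) = 0.000
~(y & (x & y)) = 1 − 0.000 = 1.000
((x /\ x) -> y) \/ ~(y & (x & y)) = max(0.610, 1.000) = 1.000
~(((x /\ x) -> y) \/ ~(y & (x & y))) = 1 − 1.000 = 0.000
~~(((x /\ x) -> y) \/ ~(y & (x & y))) = 1 − 0.000 = 1.000
~~~(((x /\ x) -> y) \/ ~(y & (x & y))) = 1 − 1.000 = 0.000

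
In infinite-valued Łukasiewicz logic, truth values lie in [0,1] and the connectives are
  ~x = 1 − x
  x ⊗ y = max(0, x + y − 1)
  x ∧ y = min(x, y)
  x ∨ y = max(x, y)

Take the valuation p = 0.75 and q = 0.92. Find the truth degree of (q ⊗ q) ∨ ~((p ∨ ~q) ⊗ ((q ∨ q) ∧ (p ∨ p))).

0.84

q ⊗ q = max(0, 0.92 + 0.92 − 1) = max(0, 0.84) = 0.84
~q = 1 − 0.92 = 0.08
p ∨ ~q = max(0.75, 0.08) = 0.75
q ∨ q = max(0.92, 0.92) = 0.92
p ∨ p = max(0.75, 0.75) = 0.75
(q ∨ q) ∧ (p ∨ p) = min(0.92, 0.75) = 0.75
(p ∨ ~q) ⊗ ((q ∨ q) ∧ (p ∨ p)) = max(0, 0.75 + 0.75 − 1) = max(0, 0.50) = 0.50
~((p ∨ ~q) ⊗ ((q ∨ q) ∧ (p ∨ p))) = 1 − 0.50 = 0.50
(q ⊗ q) ∨ ~((p ∨ ~q) ⊗ ((q ∨ q) ∧ (p ∨ p))) = max(0.84, 0.50) = 0.84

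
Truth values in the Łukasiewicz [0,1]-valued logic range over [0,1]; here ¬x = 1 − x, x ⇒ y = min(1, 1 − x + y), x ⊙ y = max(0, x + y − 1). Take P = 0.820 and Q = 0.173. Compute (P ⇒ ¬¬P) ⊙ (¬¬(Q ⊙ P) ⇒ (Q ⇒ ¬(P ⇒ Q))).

1.000

¬P = 1 − 0.820 = 0.180
¬¬P = 1 − 0.180 = 0.820
P ⇒ ¬¬P = min(1, 1 − 0.820 + 0.820) = min(1, 1.000) = 1.000
Q ⊙ P = max(0, 0.173 + 0.820 − 1) = max(0, -0.007) = 0.000
¬(Q ⊙ P) = 1 − 0.000 = 1.000
¬¬(Q ⊙ P) = 1 − 1.000 = 0.000
P ⇒ Q = min(1, 1 − 0.820 + 0.173) = min(1, 0.353) = 0.353
¬(P ⇒ Q) = 1 − 0.353 = 0.647
Q ⇒ ¬(P ⇒ Q) = min(1, 1 − 0.173 + 0.647) = min(1, 1.474) = 1.000
¬¬(Q ⊙ P) ⇒ (Q ⇒ ¬(P ⇒ Q)) = min(1, 1 − 0.000 + 1.000) = min(1, 2.000) = 1.000
(P ⇒ ¬¬P) ⊙ (¬¬(Q ⊙ P) ⇒ (Q ⇒ ¬(P ⇒ Q))) = max(0, 1.000 + 1.000 − 1) = max(0, 1.000) = 1.000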